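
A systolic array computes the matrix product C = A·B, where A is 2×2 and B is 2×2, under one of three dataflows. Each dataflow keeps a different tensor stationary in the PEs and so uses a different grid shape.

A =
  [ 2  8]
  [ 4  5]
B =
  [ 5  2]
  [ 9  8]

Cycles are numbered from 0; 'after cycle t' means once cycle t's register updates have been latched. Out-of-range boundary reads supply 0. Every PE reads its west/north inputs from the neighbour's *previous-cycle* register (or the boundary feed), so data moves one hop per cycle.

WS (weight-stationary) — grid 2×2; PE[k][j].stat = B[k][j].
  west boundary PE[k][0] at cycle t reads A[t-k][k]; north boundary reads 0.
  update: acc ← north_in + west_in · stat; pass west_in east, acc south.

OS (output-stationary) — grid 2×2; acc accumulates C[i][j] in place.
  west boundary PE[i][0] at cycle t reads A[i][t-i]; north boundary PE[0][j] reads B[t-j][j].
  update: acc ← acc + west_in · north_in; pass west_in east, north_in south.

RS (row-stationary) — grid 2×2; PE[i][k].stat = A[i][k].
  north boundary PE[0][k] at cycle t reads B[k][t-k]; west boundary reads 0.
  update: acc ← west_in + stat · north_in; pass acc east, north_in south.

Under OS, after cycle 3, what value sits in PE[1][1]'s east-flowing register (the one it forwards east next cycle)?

OS (2×2). Following PE[1][1] plus its west/north inputs:
  step 0 · PE0,1: acc=0; fwd→0 fwd↓0
  step 0 · PE1,0: acc=0; fwd→0 fwd↓0
  step 0 · PE1,1: acc=0; fwd→0 fwd↓0
  step 1 · PE0,1: acc=4; fwd→2 fwd↓2
  step 1 · PE1,0: acc=20; fwd→4 fwd↓5
  step 1 · PE1,1: acc=0; fwd→0 fwd↓0
  step 2 · PE0,1: acc=68; fwd→8 fwd↓8
  step 2 · PE1,0: acc=65; fwd→5 fwd↓9
  step 2 · PE1,1: acc=8; fwd→4 fwd↓2
  step 3 · PE0,1: acc=68; fwd→0 fwd↓0
  step 3 · PE1,0: acc=65; fwd→0 fwd↓0
  step 3 · PE1,1: acc=48; fwd→5 fwd↓8

register = 5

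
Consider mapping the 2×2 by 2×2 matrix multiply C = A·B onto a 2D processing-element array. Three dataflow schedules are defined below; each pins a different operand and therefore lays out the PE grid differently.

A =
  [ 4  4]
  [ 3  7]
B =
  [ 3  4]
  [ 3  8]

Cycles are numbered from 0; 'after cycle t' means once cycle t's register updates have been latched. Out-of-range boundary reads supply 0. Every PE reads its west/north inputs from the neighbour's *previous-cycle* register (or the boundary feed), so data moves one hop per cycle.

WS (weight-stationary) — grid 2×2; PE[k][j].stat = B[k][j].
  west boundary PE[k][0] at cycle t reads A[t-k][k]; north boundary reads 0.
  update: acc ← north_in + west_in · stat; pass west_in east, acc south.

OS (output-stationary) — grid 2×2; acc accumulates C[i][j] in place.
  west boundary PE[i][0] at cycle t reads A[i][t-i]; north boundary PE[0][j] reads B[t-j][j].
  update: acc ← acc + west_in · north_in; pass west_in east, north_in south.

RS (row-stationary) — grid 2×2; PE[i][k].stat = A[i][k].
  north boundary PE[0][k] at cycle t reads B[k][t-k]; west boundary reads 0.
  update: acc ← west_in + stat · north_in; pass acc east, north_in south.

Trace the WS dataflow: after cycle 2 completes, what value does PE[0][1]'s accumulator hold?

Tracing WS — 2×2 array, target PE[0][1]:
  c0 r0c0: 12 / 4 / 12
  c0 r0c1: 0 / 0 / 0
  c1 r0c0: 9 / 3 / 9
  c1 r0c1: 16 / 4 / 16
  c2 r0c0: 0 / 0 / 0
  c2 r0c1: 12 / 3 / 12

PE[0][1].acc = 12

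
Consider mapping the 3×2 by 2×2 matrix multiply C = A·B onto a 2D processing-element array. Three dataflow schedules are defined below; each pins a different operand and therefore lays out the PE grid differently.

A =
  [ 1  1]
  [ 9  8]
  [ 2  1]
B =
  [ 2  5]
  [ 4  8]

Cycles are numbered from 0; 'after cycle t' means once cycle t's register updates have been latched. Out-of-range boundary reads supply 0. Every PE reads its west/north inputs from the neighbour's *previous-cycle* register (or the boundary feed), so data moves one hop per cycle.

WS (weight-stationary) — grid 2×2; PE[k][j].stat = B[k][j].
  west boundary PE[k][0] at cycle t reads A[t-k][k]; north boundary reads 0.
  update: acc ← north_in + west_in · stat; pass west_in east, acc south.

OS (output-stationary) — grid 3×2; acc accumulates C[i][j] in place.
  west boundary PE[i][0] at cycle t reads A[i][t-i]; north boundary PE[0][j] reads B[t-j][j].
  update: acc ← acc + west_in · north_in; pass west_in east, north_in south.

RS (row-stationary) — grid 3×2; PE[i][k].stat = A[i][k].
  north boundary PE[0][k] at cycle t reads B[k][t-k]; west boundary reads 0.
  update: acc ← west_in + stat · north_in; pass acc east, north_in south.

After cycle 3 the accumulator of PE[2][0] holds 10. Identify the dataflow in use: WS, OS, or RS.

— WS: 2×2 array has no PE[2][0].
— OS: 3×2; PE[2][0] trace:
  @0  [2,0]  acc 0  |  →0  ↓0
  @1  [2,0]  acc 0  |  →0  ↓0
  @2  [2,0]  acc 4  |  →2  ↓2
  @3  [2,0]  acc 8  |  →1  ↓4
— RS: 3×2; PE[2][0] trace:
  @0  [2,0]  acc 0  |  →0  ↓0
  @1  [2,0]  acc 0  |  →0  ↓0
  @2  [2,0]  acc 4  |  →4  ↓2
  @3  [2,0]  acc 10  |  →10  ↓5

dataflow = RS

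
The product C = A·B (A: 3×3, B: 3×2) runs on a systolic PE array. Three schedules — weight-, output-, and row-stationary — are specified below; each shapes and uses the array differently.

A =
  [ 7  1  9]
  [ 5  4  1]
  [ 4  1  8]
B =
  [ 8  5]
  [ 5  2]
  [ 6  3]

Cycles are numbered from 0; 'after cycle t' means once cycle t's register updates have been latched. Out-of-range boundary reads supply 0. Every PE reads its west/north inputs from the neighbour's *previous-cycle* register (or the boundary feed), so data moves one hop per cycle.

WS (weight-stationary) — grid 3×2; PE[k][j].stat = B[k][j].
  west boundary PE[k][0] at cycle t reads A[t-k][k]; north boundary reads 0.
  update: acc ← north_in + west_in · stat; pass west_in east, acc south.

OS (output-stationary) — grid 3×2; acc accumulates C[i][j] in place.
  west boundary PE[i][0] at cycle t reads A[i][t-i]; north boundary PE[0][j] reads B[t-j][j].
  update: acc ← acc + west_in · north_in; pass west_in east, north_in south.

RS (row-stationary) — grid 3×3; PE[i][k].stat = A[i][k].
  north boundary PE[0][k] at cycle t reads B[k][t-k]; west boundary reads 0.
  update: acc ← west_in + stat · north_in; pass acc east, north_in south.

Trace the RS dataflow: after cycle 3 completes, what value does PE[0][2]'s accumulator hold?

PE[0][2].acc = 64

RS (3×3). Following PE[0][2] plus its west/north inputs:
  step 0 · PE0,1: acc=0; fwd→0 fwd↓0
  step 0 · PE0,2: acc=0; fwd→0 fwd↓0
  step 1 · PE0,1: acc=61; fwd→61 fwd↓5
  step 1 · PE0,2: acc=0; fwd→0 fwd↓0
  step 2 · PE0,1: acc=37; fwd→37 fwd↓2
  step 2 · PE0,2: acc=115; fwd→115 fwd↓6
  step 3 · PE0,1: acc=0; fwd→0 fwd↓0
  step 3 · PE0,2: acc=64; fwd→64 fwd↓3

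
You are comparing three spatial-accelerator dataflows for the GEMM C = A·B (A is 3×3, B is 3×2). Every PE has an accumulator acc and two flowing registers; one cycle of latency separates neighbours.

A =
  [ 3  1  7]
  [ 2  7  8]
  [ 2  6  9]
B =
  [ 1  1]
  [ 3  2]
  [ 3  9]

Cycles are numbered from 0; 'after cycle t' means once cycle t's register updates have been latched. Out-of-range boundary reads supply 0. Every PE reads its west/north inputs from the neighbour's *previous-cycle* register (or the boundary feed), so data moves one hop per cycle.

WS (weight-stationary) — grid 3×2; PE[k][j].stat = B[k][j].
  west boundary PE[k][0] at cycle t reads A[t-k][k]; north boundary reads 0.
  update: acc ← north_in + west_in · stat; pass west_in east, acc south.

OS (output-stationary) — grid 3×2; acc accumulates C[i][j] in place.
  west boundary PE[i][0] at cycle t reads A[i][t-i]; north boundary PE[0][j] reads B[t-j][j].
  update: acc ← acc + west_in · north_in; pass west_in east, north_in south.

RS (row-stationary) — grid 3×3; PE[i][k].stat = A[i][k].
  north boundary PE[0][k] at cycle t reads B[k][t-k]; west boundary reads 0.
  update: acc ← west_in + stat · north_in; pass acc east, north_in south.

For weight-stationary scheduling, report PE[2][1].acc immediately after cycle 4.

WS (3×2). Following PE[2][1] plus its west/north inputs:
  @0  [1,1]  acc 0  |  →0  ↓0
  @0  [2,0]  acc 0  |  →0  ↓0
  @0  [2,1]  acc 0  |  →0  ↓0
  @1  [1,1]  acc 0  |  →0  ↓0
  @1  [2,0]  acc 0  |  →0  ↓0
  @1  [2,1]  acc 0  |  →0  ↓0
  @2  [1,1]  acc 5  |  →1  ↓5
  @2  [2,0]  acc 27  |  →7  ↓27
  @2  [2,1]  acc 0  |  →0  ↓0
  @3  [1,1]  acc 16  |  →7  ↓16
  @3  [2,0]  acc 47  |  →8  ↓47
  @3  [2,1]  acc 68  |  →7  ↓68
  @4  [1,1]  acc 14  |  →6  ↓14
  @4  [2,0]  acc 47  |  →9  ↓47
  @4  [2,1]  acc 88  |  →8  ↓88

PE[2][1].acc = 88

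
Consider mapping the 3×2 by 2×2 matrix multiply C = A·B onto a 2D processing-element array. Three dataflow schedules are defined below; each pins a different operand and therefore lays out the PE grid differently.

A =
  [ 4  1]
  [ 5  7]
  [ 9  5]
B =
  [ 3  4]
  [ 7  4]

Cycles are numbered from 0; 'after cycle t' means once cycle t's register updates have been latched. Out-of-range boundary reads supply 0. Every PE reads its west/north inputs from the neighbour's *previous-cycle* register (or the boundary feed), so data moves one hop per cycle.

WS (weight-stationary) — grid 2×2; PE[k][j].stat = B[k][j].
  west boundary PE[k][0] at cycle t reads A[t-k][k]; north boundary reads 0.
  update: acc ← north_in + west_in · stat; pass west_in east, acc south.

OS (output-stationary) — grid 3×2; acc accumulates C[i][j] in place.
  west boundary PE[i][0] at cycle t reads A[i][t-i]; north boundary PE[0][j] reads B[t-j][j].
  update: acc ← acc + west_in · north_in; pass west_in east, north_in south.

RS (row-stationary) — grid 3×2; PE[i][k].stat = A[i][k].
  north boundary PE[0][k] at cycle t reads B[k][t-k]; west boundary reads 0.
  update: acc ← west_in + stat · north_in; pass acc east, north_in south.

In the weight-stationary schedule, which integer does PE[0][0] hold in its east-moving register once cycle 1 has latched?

WS 2×2: PE[0][0] cycle-by-cycle (with neighbour feeds):
  0: (0,0).acc=12  regs=<4,12>
  1: (0,0).acc=15  regs=<5,15>

register = 5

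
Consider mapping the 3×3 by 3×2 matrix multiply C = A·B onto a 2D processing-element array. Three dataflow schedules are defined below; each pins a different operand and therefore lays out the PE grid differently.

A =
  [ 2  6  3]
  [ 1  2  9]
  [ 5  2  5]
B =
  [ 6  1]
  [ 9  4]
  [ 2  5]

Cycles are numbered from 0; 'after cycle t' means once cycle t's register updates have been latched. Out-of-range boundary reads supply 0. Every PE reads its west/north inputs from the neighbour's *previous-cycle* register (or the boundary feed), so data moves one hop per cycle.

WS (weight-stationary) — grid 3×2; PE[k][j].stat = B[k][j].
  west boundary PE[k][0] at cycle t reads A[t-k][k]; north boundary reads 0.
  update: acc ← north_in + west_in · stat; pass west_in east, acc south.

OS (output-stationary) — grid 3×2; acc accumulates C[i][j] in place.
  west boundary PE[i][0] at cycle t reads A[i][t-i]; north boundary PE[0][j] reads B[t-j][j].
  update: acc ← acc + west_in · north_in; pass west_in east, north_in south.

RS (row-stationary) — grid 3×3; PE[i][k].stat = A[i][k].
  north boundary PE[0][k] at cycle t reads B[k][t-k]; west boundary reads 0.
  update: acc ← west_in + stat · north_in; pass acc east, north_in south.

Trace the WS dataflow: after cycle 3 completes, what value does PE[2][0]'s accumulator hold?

PE[2][0].acc = 42

WS on a 3×2 grid — tracing PE[2][0] and its feeders:
  [0] (1,0) acc=0 (h:0 v:0)
  [0] (2,0) acc=0 (h:0 v:0)
  [1] (1,0) acc=66 (h:6 v:66)
  [1] (2,0) acc=0 (h:0 v:0)
  [2] (1,0) acc=24 (h:2 v:24)
  [2] (2,0) acc=72 (h:3 v:72)
  [3] (1,0) acc=48 (h:2 v:48)
  [3] (2,0) acc=42 (h:9 v:42)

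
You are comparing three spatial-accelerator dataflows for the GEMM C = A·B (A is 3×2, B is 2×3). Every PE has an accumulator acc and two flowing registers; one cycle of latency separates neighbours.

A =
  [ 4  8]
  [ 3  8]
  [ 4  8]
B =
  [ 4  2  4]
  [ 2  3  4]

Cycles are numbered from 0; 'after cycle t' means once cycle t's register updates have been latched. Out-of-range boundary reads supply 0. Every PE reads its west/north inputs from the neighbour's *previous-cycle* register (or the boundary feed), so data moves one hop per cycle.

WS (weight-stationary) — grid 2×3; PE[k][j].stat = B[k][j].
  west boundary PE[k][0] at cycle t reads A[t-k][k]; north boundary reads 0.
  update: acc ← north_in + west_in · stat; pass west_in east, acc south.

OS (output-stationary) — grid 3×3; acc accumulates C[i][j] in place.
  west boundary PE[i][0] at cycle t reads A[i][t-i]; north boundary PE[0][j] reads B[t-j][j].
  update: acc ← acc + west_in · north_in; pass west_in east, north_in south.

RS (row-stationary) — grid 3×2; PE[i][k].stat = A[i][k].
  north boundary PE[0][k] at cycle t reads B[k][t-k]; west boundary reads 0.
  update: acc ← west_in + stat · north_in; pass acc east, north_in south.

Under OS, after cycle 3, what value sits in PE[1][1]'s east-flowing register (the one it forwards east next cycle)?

OS (3×3). Following PE[1][1] plus its west/north inputs:
  c0 r0c1: 0 / 0 / 0
  c0 r1c0: 0 / 0 / 0
  c0 r1c1: 0 / 0 / 0
  c1 r0c1: 8 / 4 / 2
  c1 r1c0: 12 / 3 / 4
  c1 r1c1: 0 / 0 / 0
  c2 r0c1: 32 / 8 / 3
  c2 r1c0: 28 / 8 / 2
  c2 r1c1: 6 / 3 / 2
  c3 r0c1: 32 / 0 / 0
  c3 r1c0: 28 / 0 / 0
  c3 r1c1: 30 / 8 / 3

register = 8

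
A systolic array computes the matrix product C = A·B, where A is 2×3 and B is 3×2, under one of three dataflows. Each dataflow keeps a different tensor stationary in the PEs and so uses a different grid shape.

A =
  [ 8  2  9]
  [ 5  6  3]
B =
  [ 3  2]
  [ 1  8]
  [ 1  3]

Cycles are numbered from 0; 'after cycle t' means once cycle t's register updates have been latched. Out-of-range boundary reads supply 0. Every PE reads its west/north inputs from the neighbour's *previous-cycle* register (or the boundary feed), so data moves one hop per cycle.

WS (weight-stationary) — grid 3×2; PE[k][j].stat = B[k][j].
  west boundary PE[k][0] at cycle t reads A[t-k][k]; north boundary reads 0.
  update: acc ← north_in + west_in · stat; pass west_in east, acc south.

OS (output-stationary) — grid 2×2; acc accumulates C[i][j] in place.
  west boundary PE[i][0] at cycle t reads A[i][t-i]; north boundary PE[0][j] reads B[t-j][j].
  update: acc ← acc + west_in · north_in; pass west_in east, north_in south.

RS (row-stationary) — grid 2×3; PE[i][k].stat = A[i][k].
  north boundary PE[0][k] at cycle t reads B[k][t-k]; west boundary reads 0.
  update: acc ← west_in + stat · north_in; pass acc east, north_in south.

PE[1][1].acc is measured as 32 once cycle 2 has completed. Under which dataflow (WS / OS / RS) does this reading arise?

— WS: 3×2; PE[1][1] trace:
  0: (1,1).acc=0  regs=<0,0>
  1: (1,1).acc=0  regs=<0,0>
  2: (1,1).acc=32  regs=<2,32>
— OS: 2×2; PE[1][1] trace:
  0: (1,1).acc=0  regs=<0,0>
  1: (1,1).acc=0  regs=<0,0>
  2: (1,1).acc=10  regs=<5,2>
— RS: 2×3; PE[1][1] trace:
  0: (1,1).acc=0  regs=<0,0>
  1: (1,1).acc=0  regs=<0,0>
  2: (1,1).acc=21  regs=<21,1>

dataflow = WS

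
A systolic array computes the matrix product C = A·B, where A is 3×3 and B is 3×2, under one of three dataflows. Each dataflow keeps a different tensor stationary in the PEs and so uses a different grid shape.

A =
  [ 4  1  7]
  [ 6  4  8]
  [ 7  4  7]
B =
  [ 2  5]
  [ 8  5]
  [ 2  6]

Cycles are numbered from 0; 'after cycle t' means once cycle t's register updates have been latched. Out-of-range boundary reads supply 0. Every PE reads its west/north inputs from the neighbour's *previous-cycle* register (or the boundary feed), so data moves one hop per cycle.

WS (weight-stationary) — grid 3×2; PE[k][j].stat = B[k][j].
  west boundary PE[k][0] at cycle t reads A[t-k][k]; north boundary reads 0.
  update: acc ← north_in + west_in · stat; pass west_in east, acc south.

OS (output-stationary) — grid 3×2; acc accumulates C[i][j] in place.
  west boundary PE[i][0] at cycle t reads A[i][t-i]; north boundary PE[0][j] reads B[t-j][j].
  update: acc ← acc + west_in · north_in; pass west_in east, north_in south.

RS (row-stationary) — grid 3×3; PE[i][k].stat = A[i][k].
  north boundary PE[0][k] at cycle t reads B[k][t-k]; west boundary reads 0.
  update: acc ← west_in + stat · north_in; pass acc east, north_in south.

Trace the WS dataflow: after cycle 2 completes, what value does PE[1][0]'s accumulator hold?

WS (3×2). Following PE[1][0] plus its west/north inputs:
  @0  [0,0]  acc 8  |  →4  ↓8
  @0  [1,0]  acc 0  |  →0  ↓0
  @1  [0,0]  acc 12  |  →6  ↓12
  @1  [1,0]  acc 16  |  →1  ↓16
  @2  [0,0]  acc 14  |  →7  ↓14
  @2  [1,0]  acc 44  |  →4  ↓44

PE[1][0].acc = 44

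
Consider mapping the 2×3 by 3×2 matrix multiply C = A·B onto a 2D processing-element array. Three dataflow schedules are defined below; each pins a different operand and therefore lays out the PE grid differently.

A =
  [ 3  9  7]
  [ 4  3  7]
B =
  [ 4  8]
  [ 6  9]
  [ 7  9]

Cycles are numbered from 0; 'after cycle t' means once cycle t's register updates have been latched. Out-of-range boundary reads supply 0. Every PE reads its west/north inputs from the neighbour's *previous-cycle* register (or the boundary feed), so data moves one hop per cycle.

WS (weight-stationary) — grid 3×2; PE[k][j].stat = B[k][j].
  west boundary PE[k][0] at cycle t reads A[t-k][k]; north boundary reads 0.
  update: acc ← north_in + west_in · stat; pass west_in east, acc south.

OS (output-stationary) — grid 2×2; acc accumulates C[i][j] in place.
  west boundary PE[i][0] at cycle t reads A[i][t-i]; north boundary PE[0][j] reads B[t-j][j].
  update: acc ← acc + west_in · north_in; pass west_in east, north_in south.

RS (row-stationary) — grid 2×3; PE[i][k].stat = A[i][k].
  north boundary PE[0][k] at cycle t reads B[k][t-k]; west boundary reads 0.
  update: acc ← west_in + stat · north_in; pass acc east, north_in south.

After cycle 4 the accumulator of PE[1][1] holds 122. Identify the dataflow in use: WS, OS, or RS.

dataflow = OS

— WS: 3×2; PE[1][1] trace:
  step 0 · PE1,1: acc=0; fwd→0 fwd↓0
  step 1 · PE1,1: acc=0; fwd→0 fwd↓0
  step 2 · PE1,1: acc=105; fwd→9 fwd↓105
  step 3 · PE1,1: acc=59; fwd→3 fwd↓59
  step 4 · PE1,1: acc=0; fwd→0 fwd↓0
— OS: 2×2; PE[1][1] trace:
  step 0 · PE1,1: acc=0; fwd→0 fwd↓0
  step 1 · PE1,1: acc=0; fwd→0 fwd↓0
  step 2 · PE1,1: acc=32; fwd→4 fwd↓8
  step 3 · PE1,1: acc=59; fwd→3 fwd↓9
  step 4 · PE1,1: acc=122; fwd→7 fwd↓9
— RS: 2×3; PE[1][1] trace:
  step 0 · PE1,1: acc=0; fwd→0 fwd↓0
  step 1 · PE1,1: acc=0; fwd→0 fwd↓0
  step 2 · PE1,1: acc=34; fwd→34 fwd↓6
  step 3 · PE1,1: acc=59; fwd→59 fwd↓9
  step 4 · PE1,1: acc=0; fwd→0 fwd↓0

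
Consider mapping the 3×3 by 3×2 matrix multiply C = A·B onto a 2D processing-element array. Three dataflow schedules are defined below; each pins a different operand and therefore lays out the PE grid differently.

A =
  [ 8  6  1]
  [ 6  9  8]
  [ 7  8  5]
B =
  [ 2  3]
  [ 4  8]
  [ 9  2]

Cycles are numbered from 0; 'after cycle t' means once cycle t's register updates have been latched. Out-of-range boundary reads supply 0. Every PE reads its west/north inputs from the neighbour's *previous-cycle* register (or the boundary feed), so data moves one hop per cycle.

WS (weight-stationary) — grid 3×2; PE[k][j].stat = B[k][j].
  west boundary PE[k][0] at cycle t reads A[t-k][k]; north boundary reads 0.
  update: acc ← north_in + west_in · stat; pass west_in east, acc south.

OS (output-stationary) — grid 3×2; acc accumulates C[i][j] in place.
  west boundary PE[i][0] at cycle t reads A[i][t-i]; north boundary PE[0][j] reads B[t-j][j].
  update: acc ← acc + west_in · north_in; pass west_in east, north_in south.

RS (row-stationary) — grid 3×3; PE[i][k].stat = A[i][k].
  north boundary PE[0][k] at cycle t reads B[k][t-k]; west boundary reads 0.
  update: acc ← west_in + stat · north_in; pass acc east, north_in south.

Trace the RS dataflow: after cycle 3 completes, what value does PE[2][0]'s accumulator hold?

PE[2][0].acc = 21

Tracing RS — 3×3 array, target PE[2][0]:
  step 0 · PE1,0: acc=0; fwd→0 fwd↓0
  step 0 · PE2,0: acc=0; fwd→0 fwd↓0
  step 1 · PE1,0: acc=12; fwd→12 fwd↓2
  step 1 · PE2,0: acc=0; fwd→0 fwd↓0
  step 2 · PE1,0: acc=18; fwd→18 fwd↓3
  step 2 · PE2,0: acc=14; fwd→14 fwd↓2
  step 3 · PE1,0: acc=0; fwd→0 fwd↓0
  step 3 · PE2,0: acc=21; fwd→21 fwd↓3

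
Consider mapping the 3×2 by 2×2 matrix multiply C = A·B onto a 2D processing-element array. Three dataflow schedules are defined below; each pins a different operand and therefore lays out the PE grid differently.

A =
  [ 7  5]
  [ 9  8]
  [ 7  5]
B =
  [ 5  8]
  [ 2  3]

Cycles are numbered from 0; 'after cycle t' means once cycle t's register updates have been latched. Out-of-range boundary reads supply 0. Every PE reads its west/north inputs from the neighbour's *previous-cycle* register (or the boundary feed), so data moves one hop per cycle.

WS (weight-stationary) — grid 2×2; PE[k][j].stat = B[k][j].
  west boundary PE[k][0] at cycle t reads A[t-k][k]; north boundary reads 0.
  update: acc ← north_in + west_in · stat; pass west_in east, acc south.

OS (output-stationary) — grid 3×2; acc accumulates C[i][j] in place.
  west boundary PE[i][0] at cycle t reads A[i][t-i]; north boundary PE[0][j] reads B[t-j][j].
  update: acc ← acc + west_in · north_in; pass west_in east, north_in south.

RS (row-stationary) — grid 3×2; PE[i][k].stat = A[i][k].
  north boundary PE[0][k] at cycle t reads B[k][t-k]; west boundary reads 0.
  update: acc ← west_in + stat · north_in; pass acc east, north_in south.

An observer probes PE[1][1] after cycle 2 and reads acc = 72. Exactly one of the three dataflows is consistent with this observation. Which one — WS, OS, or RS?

WS (2×2 grid), PE[1][1]:
  after 0 — PE[1][1] acc=0, pass-E 0, pass-S 0
  after 1 — PE[1][1] acc=0, pass-E 0, pass-S 0
  after 2 — PE[1][1] acc=71, pass-E 5, pass-S 71
OS (3×2 grid), PE[1][1]:
  after 0 — PE[1][1] acc=0, pass-E 0, pass-S 0
  after 1 — PE[1][1] acc=0, pass-E 0, pass-S 0
  after 2 — PE[1][1] acc=72, pass-E 9, pass-S 8
RS (3×2 grid), PE[1][1]:
  after 0 — PE[1][1] acc=0, pass-E 0, pass-S 0
  after 1 — PE[1][1] acc=0, pass-E 0, pass-S 0
  after 2 — PE[1][1] acc=61, pass-E 61, pass-S 2

dataflow = OS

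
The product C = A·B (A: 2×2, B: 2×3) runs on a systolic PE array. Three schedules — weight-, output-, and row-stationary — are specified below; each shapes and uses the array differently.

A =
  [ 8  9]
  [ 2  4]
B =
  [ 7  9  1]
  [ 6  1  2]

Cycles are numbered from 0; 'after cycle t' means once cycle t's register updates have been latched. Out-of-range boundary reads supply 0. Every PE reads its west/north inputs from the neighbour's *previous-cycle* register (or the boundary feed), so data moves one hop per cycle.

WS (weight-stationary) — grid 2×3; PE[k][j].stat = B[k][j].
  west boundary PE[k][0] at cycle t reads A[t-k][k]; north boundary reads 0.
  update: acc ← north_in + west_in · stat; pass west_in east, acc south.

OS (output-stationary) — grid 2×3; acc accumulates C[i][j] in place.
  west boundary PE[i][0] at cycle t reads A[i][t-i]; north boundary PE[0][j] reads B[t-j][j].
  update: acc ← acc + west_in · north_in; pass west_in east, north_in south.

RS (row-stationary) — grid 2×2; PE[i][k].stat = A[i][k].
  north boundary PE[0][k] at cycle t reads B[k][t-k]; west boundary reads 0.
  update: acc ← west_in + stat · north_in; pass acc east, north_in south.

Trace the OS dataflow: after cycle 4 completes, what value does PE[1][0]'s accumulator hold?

PE[1][0].acc = 38

OS 2×3: PE[1][0] cycle-by-cycle (with neighbour feeds):
  after 0 — PE[0][0] acc=56, pass-E 8, pass-S 7
  after 0 — PE[1][0] acc=0, pass-E 0, pass-S 0
  after 1 — PE[0][0] acc=110, pass-E 9, pass-S 6
  after 1 — PE[1][0] acc=14, pass-E 2, pass-S 7
  after 2 — PE[0][0] acc=110, pass-E 0, pass-S 0
  after 2 — PE[1][0] acc=38, pass-E 4, pass-S 6
  after 3 — PE[0][0] acc=110, pass-E 0, pass-S 0
  after 3 — PE[1][0] acc=38, pass-E 0, pass-S 0
  after 4 — PE[0][0] acc=110, pass-E 0, pass-S 0
  after 4 — PE[1][0] acc=38, pass-E 0, pass-S 0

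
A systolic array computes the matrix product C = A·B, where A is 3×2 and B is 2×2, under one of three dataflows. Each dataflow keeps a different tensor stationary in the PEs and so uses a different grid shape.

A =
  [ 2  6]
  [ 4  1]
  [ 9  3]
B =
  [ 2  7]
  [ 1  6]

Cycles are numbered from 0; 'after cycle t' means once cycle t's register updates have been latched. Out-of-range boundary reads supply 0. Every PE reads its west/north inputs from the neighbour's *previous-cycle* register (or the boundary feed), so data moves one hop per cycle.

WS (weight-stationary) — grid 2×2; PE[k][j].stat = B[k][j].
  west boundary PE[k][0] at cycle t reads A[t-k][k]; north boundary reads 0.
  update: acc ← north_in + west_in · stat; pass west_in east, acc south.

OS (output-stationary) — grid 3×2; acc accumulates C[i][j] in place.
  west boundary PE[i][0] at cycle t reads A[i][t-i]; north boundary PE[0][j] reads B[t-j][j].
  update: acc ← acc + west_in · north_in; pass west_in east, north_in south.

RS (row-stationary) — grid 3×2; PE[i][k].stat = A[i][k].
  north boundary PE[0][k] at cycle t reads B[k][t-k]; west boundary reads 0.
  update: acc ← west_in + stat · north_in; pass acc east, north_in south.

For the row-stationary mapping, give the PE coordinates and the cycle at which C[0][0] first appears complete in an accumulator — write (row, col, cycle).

RS: C[0][0] accumulates in PE[0][1]:
  0: (0,1).acc=0  regs=<0,0>
  1: (0,1).acc=10  regs=<10,1>

(row, col, cycle) = (0, 1, 1)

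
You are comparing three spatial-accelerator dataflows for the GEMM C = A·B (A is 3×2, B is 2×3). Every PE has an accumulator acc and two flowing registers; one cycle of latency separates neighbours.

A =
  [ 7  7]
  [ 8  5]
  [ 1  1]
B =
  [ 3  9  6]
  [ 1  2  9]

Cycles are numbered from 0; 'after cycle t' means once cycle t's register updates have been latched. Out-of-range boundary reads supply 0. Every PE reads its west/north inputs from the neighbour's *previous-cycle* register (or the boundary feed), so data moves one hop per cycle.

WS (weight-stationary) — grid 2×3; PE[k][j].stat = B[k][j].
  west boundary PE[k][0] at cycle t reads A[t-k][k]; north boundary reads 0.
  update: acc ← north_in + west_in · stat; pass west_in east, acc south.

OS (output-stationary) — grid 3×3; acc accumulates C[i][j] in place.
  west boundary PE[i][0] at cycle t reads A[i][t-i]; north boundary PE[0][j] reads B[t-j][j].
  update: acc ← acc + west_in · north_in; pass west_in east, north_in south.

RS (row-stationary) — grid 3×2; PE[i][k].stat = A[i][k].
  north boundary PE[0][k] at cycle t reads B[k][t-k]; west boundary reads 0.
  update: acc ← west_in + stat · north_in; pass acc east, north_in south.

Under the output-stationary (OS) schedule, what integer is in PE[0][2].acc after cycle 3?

PE[0][2].acc = 105

OS (3×3). Following PE[0][2] plus its west/north inputs:
  @0  [0,1]  acc 0  |  →0  ↓0
  @0  [0,2]  acc 0  |  →0  ↓0
  @1  [0,1]  acc 63  |  →7  ↓9
  @1  [0,2]  acc 0  |  →0  ↓0
  @2  [0,1]  acc 77  |  →7  ↓2
  @2  [0,2]  acc 42  |  →7  ↓6
  @3  [0,1]  acc 77  |  →0  ↓0
  @3  [0,2]  acc 105  |  →7  ↓9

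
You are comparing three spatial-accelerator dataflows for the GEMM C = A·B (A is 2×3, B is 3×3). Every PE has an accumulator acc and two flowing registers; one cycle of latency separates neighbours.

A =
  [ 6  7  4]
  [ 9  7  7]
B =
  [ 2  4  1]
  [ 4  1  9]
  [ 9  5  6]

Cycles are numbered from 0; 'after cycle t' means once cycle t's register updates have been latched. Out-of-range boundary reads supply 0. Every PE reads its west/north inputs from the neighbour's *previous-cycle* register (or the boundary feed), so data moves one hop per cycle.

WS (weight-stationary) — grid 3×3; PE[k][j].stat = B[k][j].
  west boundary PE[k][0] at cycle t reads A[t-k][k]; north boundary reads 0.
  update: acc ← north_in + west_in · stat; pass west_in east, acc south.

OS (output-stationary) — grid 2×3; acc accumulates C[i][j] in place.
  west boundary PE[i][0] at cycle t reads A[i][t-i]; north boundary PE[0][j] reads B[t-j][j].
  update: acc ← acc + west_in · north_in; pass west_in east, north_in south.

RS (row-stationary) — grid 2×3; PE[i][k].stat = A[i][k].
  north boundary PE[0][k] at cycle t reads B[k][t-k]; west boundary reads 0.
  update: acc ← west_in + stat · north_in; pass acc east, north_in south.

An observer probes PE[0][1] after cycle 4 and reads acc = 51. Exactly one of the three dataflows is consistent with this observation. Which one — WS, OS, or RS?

— WS: 3×3; PE[0][1] trace:
  @0  [0,1]  acc 0  |  →0  ↓0
  @1  [0,1]  acc 24  |  →6  ↓24
  @2  [0,1]  acc 36  |  →9  ↓36
  @3  [0,1]  acc 0  |  →0  ↓0
  @4  [0,1]  acc 0  |  →0  ↓0
— OS: 2×3; PE[0][1] trace:
  @0  [0,1]  acc 0  |  →0  ↓0
  @1  [0,1]  acc 24  |  →6  ↓4
  @2  [0,1]  acc 31  |  →7  ↓1
  @3  [0,1]  acc 51  |  →4  ↓5
  @4  [0,1]  acc 51  |  →0  ↓0
— RS: 2×3; PE[0][1] trace:
  @0  [0,1]  acc 0  |  →0  ↓0
  @1  [0,1]  acc 40  |  →40  ↓4
  @2  [0,1]  acc 31  |  →31  ↓1
  @3  [0,1]  acc 69  |  →69  ↓9
  @4  [0,1]  acc 0  |  →0  ↓0

dataflow = OS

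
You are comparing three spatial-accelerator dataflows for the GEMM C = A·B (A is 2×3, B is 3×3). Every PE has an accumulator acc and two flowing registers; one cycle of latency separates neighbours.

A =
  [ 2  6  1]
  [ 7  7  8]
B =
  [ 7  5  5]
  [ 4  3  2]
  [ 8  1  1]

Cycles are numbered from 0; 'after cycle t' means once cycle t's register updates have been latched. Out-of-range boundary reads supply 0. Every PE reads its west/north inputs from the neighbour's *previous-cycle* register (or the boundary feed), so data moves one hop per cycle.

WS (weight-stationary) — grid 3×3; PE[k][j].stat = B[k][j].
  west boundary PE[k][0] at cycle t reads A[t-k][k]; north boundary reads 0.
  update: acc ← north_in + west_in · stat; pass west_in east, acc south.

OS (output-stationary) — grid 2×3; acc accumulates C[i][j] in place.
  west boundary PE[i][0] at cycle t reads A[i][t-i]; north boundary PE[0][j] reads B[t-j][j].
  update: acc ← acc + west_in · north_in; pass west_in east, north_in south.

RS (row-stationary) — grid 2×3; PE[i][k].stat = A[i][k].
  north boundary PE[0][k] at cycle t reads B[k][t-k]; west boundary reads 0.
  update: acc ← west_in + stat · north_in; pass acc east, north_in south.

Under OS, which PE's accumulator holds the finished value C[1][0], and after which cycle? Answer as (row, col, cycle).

(row, col, cycle) = (1, 0, 3)

OS: C[1][0] accumulates in PE[1][0]:
  @0  [1,0]  acc 0  |  →0  ↓0
  @1  [1,0]  acc 49  |  →7  ↓7
  @2  [1,0]  acc 77  |  →7  ↓4
  @3  [1,0]  acc 141  |  →8  ↓8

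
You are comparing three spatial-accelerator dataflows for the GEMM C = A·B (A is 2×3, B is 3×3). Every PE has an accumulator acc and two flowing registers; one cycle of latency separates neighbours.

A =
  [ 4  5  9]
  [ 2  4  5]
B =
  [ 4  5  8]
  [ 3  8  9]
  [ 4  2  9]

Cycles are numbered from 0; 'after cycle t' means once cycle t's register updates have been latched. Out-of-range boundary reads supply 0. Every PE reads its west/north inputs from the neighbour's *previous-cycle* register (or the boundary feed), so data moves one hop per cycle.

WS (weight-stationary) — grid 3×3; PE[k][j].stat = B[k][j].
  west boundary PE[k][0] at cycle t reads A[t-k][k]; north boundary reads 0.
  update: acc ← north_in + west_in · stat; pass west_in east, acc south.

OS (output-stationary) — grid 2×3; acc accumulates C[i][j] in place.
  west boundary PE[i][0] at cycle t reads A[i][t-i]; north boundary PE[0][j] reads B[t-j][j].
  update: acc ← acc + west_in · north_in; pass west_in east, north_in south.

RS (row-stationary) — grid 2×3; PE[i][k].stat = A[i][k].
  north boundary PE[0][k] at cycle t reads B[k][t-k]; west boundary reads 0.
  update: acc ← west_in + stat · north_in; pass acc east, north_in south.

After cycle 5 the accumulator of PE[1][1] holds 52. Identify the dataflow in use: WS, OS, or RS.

Under WS (3×3), PE[1][1]:
  t=0 PE[1][1]: acc=0 h=0 v=0
  t=1 PE[1][1]: acc=0 h=0 v=0
  t=2 PE[1][1]: acc=60 h=5 v=60
  t=3 PE[1][1]: acc=42 h=4 v=42
  t=4 PE[1][1]: acc=0 h=0 v=0
  t=5 PE[1][1]: acc=0 h=0 v=0
Under OS (2×3), PE[1][1]:
  t=0 PE[1][1]: acc=0 h=0 v=0
  t=1 PE[1][1]: acc=0 h=0 v=0
  t=2 PE[1][1]: acc=10 h=2 v=5
  t=3 PE[1][1]: acc=42 h=4 v=8
  t=4 PE[1][1]: acc=52 h=5 v=2
  t=5 PE[1][1]: acc=52 h=0 v=0
Under RS (2×3), PE[1][1]:
  t=0 PE[1][1]: acc=0 h=0 v=0
  t=1 PE[1][1]: acc=0 h=0 v=0
  t=2 PE[1][1]: acc=20 h=20 v=3
  t=3 PE[1][1]: acc=42 h=42 v=8
  t=4 PE[1][1]: acc=52 h=52 v=9
  t=5 PE[1][1]: acc=0 h=0 v=0

dataflow = OS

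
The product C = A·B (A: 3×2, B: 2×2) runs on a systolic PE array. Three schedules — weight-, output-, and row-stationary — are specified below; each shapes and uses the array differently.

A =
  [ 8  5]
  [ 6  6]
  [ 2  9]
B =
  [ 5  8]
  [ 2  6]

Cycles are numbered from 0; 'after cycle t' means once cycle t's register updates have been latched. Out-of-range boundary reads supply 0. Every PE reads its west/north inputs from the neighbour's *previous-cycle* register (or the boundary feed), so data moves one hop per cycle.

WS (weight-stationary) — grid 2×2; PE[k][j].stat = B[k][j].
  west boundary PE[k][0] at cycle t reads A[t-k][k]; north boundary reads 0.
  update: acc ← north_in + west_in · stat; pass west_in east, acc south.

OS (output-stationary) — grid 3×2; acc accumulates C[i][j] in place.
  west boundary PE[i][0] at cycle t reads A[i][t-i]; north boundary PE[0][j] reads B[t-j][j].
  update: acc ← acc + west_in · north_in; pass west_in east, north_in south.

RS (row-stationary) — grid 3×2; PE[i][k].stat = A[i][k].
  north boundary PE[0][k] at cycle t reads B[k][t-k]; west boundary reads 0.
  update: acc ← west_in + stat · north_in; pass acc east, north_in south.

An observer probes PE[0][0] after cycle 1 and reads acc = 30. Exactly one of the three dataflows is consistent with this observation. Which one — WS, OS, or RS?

— WS: 2×2; PE[0][0] trace:
  [0] (0,0) acc=40 (h:8 v:40)
  [1] (0,0) acc=30 (h:6 v:30)
— OS: 3×2; PE[0][0] trace:
  [0] (0,0) acc=40 (h:8 v:5)
  [1] (0,0) acc=50 (h:5 v:2)
— RS: 3×2; PE[0][0] trace:
  [0] (0,0) acc=40 (h:40 v:5)
  [1] (0,0) acc=64 (h:64 v:8)

dataflow = WS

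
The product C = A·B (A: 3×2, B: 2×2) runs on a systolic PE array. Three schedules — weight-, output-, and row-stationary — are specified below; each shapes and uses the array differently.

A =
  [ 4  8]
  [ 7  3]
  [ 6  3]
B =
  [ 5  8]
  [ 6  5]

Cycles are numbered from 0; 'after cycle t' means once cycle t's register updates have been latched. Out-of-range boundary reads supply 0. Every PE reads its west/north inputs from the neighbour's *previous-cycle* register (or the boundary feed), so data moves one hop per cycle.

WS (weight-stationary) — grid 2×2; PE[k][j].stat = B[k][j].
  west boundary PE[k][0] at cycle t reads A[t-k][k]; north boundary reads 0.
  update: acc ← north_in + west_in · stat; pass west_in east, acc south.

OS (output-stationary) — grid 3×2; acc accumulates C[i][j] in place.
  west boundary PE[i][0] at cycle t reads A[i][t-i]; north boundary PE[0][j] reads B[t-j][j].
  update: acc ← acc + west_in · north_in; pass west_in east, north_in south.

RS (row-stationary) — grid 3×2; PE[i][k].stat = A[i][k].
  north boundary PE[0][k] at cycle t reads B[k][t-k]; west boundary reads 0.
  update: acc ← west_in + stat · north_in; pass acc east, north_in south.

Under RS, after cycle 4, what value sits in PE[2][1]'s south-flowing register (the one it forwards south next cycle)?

Tracing RS — 3×2 array, target PE[2][1]:
  0: (1,1).acc=0  regs=<0,0>
  0: (2,0).acc=0  regs=<0,0>
  0: (2,1).acc=0  regs=<0,0>
  1: (1,1).acc=0  regs=<0,0>
  1: (2,0).acc=0  regs=<0,0>
  1: (2,1).acc=0  regs=<0,0>
  2: (1,1).acc=53  regs=<53,6>
  2: (2,0).acc=30  regs=<30,5>
  2: (2,1).acc=0  regs=<0,0>
  3: (1,1).acc=71  regs=<71,5>
  3: (2,0).acc=48  regs=<48,8>
  3: (2,1).acc=48  regs=<48,6>
  4: (1,1).acc=0  regs=<0,0>
  4: (2,0).acc=0  regs=<0,0>
  4: (2,1).acc=63  regs=<63,5>

register = 5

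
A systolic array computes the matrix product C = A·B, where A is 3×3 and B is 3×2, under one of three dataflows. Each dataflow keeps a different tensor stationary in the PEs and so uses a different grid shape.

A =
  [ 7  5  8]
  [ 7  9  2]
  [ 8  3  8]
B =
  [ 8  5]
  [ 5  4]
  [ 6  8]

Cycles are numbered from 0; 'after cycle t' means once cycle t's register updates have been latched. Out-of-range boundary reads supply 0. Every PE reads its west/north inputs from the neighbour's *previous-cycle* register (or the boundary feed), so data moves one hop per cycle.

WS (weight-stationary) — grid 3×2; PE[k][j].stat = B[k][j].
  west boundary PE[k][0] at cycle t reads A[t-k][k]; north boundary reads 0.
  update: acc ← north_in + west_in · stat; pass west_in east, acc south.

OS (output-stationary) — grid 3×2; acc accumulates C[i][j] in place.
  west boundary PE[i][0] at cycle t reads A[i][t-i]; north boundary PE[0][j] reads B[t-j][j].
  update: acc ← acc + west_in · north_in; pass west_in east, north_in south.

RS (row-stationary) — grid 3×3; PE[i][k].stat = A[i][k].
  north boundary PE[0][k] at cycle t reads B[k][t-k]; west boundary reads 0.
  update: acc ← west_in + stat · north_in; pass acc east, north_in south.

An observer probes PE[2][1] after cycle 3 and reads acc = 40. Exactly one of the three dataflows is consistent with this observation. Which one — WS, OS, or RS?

Under WS (3×2), PE[2][1]:
  t=0 PE[2][1]: acc=0 h=0 v=0
  t=1 PE[2][1]: acc=0 h=0 v=0
  t=2 PE[2][1]: acc=0 h=0 v=0
  t=3 PE[2][1]: acc=119 h=8 v=119
Under OS (3×2), PE[2][1]:
  t=0 PE[2][1]: acc=0 h=0 v=0
  t=1 PE[2][1]: acc=0 h=0 v=0
  t=2 PE[2][1]: acc=0 h=0 v=0
  t=3 PE[2][1]: acc=40 h=8 v=5
Under RS (3×3), PE[2][1]:
  t=0 PE[2][1]: acc=0 h=0 v=0
  t=1 PE[2][1]: acc=0 h=0 v=0
  t=2 PE[2][1]: acc=0 h=0 v=0
  t=3 PE[2][1]: acc=79 h=79 v=5

dataflow = OS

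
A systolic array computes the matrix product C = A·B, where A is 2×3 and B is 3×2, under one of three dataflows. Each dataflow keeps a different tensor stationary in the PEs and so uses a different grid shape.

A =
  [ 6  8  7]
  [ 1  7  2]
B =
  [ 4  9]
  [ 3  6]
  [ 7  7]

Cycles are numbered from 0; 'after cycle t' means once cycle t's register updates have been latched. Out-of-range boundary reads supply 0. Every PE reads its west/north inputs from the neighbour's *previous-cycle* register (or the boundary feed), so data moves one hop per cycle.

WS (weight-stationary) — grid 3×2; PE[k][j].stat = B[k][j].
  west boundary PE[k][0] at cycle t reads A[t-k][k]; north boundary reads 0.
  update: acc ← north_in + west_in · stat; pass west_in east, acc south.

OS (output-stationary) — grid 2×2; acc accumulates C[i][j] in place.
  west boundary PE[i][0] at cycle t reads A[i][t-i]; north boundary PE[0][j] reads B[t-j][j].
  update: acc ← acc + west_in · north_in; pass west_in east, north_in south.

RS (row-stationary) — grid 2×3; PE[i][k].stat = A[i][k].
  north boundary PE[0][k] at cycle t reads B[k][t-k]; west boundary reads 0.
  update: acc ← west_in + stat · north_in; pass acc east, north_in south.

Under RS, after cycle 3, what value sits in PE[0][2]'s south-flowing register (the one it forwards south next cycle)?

RS (2×3). Following PE[0][2] plus its west/north inputs:
  [0] (0,1) acc=0 (h:0 v:0)
  [0] (0,2) acc=0 (h:0 v:0)
  [1] (0,1) acc=48 (h:48 v:3)
  [1] (0,2) acc=0 (h:0 v:0)
  [2] (0,1) acc=102 (h:102 v:6)
  [2] (0,2) acc=97 (h:97 v:7)
  [3] (0,1) acc=0 (h:0 v:0)
  [3] (0,2) acc=151 (h:151 v:7)

register = 7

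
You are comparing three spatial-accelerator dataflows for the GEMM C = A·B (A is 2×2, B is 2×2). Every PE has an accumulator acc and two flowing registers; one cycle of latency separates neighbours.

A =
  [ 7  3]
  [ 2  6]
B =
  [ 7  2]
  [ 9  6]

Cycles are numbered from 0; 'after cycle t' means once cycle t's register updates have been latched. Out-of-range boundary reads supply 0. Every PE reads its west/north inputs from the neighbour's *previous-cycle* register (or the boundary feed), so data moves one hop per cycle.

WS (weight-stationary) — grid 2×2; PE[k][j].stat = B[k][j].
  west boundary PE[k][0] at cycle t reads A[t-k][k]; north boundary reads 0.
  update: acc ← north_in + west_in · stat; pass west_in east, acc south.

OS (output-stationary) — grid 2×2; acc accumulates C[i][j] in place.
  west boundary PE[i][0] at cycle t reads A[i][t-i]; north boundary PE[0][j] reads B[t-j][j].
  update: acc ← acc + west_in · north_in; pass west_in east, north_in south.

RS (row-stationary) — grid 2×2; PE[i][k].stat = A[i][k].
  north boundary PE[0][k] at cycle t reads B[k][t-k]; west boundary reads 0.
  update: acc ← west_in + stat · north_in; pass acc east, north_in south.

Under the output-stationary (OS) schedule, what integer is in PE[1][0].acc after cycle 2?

PE[1][0].acc = 68

OS 2×2: PE[1][0] cycle-by-cycle (with neighbour feeds):
  step 0 · PE0,0: acc=49; fwd→7 fwd↓7
  step 0 · PE1,0: acc=0; fwd→0 fwd↓0
  step 1 · PE0,0: acc=76; fwd→3 fwd↓9
  step 1 · PE1,0: acc=14; fwd→2 fwd↓7
  step 2 · PE0,0: acc=76; fwd→0 fwd↓0
  step 2 · PE1,0: acc=68; fwd→6 fwd↓9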